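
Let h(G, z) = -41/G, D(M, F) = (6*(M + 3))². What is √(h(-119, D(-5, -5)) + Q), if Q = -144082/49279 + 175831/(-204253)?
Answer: I*√100723577232740363890786/171111520979 ≈ 1.8548*I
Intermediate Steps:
D(M, F) = (18 + 6*M)² (D(M, F) = (6*(3 + M))² = (18 + 6*M)²)
Q = -38093956595/10065383587 (Q = -144082*1/49279 + 175831*(-1/204253) = -144082/49279 - 175831/204253 = -38093956595/10065383587 ≈ -3.7846)
√(h(-119, D(-5, -5)) + Q) = √(-41/(-119) - 38093956595/10065383587) = √(-41*(-1/119) - 38093956595/10065383587) = √(41/119 - 38093956595/10065383587) = √(-588642872534/171111520979) = I*√100723577232740363890786/171111520979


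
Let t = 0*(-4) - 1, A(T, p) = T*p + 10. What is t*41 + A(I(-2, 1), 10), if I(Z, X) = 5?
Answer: 19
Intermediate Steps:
A(T, p) = 10 + T*p
t = -1 (t = 0 - 1 = -1)
t*41 + A(I(-2, 1), 10) = -1*41 + (10 + 5*10) = -41 + (10 + 50) = -41 + 60 = 19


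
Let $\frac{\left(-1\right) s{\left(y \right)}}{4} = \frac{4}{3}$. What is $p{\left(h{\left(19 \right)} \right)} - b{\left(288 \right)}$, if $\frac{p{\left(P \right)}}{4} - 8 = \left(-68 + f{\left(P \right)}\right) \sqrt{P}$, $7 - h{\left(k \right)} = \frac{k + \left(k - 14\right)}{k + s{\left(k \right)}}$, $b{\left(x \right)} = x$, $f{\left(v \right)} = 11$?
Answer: $-256 - \frac{228 \sqrt{8815}}{41} \approx -778.11$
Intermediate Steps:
$s{\left(y \right)} = - \frac{16}{3}$ ($s{\left(y \right)} = - 4 \cdot \frac{4}{3} = - 4 \cdot 4 \cdot \frac{1}{3} = \left(-4\right) \frac{4}{3} = - \frac{16}{3}$)
$h{\left(k \right)} = 7 - \frac{-14 + 2 k}{- \frac{16}{3} + k}$ ($h{\left(k \right)} = 7 - \frac{k + \left(k - 14\right)}{k - \frac{16}{3}} = 7 - \frac{k + \left(k - 14\right)}{- \frac{16}{3} + k} = 7 - \frac{k + \left(-14 + k\right)}{- \frac{16}{3} + k} = 7 - \frac{-14 + 2 k}{- \frac{16}{3} + k}$)
$p{\left(P \right)} = 32 - 228 \sqrt{P}$ ($p{\left(P \right)} = 32 + 4 \left(-68 + 11\right) \sqrt{P} = 32 + 4 \left(- 57 \sqrt{P}\right) = 32 - 228 \sqrt{P}$)
$p{\left(h{\left(19 \right)} \right)} - b{\left(288 \right)} = \left(32 - 228 \sqrt{\frac{5 \left(-14 + 3 \cdot 19\right)}{-16 + 3 \cdot 19}}\right) - 288 = \left(32 - 228 \sqrt{\frac{5 \left(-14 + 57\right)}{-16 + 57}}\right) - 288 = \left(32 - 228 \sqrt{5 \cdot \frac{1}{41} \cdot 43}\right) - 288 = \left(32 - 228 \sqrt{\frac{215}{41}}\right) - 288 = \left(32 - 228 \frac{\sqrt{8815}}{41}\right) - 288 = \left(32 - \frac{228 \sqrt{8815}}{41}\right) - 288 = -256 - \frac{228 \sqrt{8815}}{41}$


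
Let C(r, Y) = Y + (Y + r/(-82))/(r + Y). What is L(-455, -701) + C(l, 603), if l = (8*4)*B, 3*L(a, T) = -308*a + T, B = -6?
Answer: 793414835/16851 ≈ 47084.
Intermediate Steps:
L(a, T) = -308*a/3 + T/3 (L(a, T) = (-308*a + T)/3 = (T - 308*a)/3 = -308*a/3 + T/3)
l = -192 (l = (8*4)*(-6) = 32*(-6) = -192)
C(r, Y) = Y + (Y - r/82)/(Y + r) (C(r, Y) = Y + (Y + r*(-1/82))/(Y + r) = Y + (Y - r/82)/(Y + r))
L(-455, -701) + C(l, 603) = (-308/3*(-455) + (⅓)*(-701)) + (603 + 603² - 1/82*(-192) + 603*(-192))/(603 - 192) = (140140/3 - 701/3) + (603 + 363609 + 96/41 - 115776)/411 = 139439/3 + (1/411)*(10185972/41) = 139439/3 + 3395324/5617 = 793414835/16851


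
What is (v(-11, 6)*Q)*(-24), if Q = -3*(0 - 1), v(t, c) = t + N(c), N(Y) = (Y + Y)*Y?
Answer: -4392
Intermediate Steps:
N(Y) = 2*Y² (N(Y) = (2*Y)*Y = 2*Y²)
v(t, c) = t + 2*c²
Q = 3 (Q = -3*(-1) = 3)
(v(-11, 6)*Q)*(-24) = ((-11 + 2*6²)*3)*(-24) = ((-11 + 2*36)*3)*(-24) = ((-11 + 72)*3)*(-24) = (61*3)*(-24) = 183*(-24) = -4392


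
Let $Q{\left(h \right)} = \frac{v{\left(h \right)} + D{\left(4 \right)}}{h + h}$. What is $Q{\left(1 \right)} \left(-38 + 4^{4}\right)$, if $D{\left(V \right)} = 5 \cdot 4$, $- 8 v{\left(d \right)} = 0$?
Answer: $2180$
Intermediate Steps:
$v{\left(d \right)} = 0$ ($v{\left(d \right)} = \left(- \frac{1}{8}\right) 0 = 0$)
$D{\left(V \right)} = 20$
$Q{\left(h \right)} = \frac{10}{h}$ ($Q{\left(h \right)} = \frac{0 + 20}{h + h} = \frac{20}{2 h} = 20 \frac{1}{2 h} = \frac{10}{h}$)
$Q{\left(1 \right)} \left(-38 + 4^{4}\right) = \frac{10}{1} \left(-38 + 4^{4}\right) = 10 \cdot 1 \left(-38 + 256\right) = 10 \cdot 218 = 2180$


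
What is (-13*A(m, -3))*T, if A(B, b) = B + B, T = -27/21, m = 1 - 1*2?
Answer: -234/7 ≈ -33.429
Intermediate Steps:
m = -1 (m = 1 - 2 = -1)
T = -9/7 (T = -27*1/21 = -9/7 ≈ -1.2857)
A(B, b) = 2*B
(-13*A(m, -3))*T = -26*(-1)*(-9/7) = -13*(-2)*(-9/7) = 26*(-9/7) = -234/7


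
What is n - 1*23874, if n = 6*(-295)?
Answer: -25644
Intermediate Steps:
n = -1770
n - 1*23874 = -1770 - 1*23874 = -1770 - 23874 = -25644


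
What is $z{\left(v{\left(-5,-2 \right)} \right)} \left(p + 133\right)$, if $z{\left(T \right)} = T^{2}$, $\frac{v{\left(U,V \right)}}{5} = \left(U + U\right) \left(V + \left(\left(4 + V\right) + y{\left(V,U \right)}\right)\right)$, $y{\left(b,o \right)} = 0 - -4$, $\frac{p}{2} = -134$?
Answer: $-5400000$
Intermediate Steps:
$p = -268$ ($p = 2 \left(-134\right) = -268$)
$y{\left(b,o \right)} = 4$ ($y{\left(b,o \right)} = 0 + 4 = 4$)
$v{\left(U,V \right)} = 10 U \left(8 + 2 V\right)$ ($v{\left(U,V \right)} = 5 \left(U + U\right) \left(V + \left(\left(4 + V\right) + 4\right)\right) = 5 \cdot 2 U \left(V + \left(8 + V\right)\right) = 5 \cdot 2 U \left(8 + 2 V\right) = 10 U \left(8 + 2 V\right)$)
$z{\left(v{\left(-5,-2 \right)} \right)} \left(p + 133\right) = \left(20 \left(-5\right) \left(4 - 2\right)\right)^{2} \left(-268 + 133\right) = \left(20 \left(-5\right) 2\right)^{2} \left(-135\right) = \left(-200\right)^{2} \left(-135\right) = 40000 \left(-135\right) = -5400000$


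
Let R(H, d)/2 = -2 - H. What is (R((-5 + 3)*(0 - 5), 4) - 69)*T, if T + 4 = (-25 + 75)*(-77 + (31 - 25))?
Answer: 330522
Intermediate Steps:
T = -3554 (T = -4 + (-25 + 75)*(-77 + (31 - 25)) = -4 + 50*(-77 + 6) = -4 + 50*(-71) = -4 - 3550 = -3554)
R(H, d) = -4 - 2*H (R(H, d) = 2*(-2 - H) = -4 - 2*H)
(R((-5 + 3)*(0 - 5), 4) - 69)*T = ((-4 - 2*(-5 + 3)*(0 - 5)) - 69)*(-3554) = ((-4 - (-4)*(-5)) - 69)*(-3554) = ((-4 - 2*10) - 69)*(-3554) = ((-4 - 20) - 69)*(-3554) = (-24 - 69)*(-3554) = -93*(-3554) = 330522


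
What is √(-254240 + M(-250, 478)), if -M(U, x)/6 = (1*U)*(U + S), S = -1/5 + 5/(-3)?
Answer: 2*I*√158010 ≈ 795.01*I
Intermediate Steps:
S = -28/15 (S = -1*⅕ + 5*(-⅓) = -⅕ - 5/3 = -28/15 ≈ -1.8667)
M(U, x) = -6*U*(-28/15 + U) (M(U, x) = -6*1*U*(U - 28/15) = -6*U*(-28/15 + U))
√(-254240 + M(-250, 478)) = √(-254240 + (⅖)*(-250)*(28 - 15*(-250))) = √(-254240 + (⅖)*(-250)*(28 + 3750)) = √(-254240 + (⅖)*(-250)*3778) = √(-254240 - 377800) = √(-632040) = 2*I*√158010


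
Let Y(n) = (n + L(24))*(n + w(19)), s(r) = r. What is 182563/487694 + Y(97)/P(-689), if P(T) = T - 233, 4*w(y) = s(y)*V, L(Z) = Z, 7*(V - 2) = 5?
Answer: -88431860295/6295154152 ≈ -14.048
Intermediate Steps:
V = 19/7 (V = 2 + (⅐)*5 = 2 + 5/7 = 19/7 ≈ 2.7143)
w(y) = 19*y/28 (w(y) = (y*(19/7))/4 = (19*y/7)/4 = 19*y/28)
P(T) = -233 + T
Y(n) = (24 + n)*(361/28 + n) (Y(n) = (n + 24)*(n + (19/28)*19) = (24 + n)*(n + 361/28) = (24 + n)*(361/28 + n))
182563/487694 + Y(97)/P(-689) = 182563/487694 + (2166/7 + 97² + (1033/28)*97)/(-233 - 689) = 182563*(1/487694) + (2166/7 + 9409 + 100201/28)/(-922) = 182563/487694 + (372317/28)*(-1/922) = 182563/487694 - 372317/25816 = -88431860295/6295154152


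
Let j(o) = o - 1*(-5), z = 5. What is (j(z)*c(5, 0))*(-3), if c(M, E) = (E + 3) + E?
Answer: -90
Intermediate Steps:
j(o) = 5 + o (j(o) = o + 5 = 5 + o)
c(M, E) = 3 + 2*E (c(M, E) = (3 + E) + E = 3 + 2*E)
(j(z)*c(5, 0))*(-3) = ((5 + 5)*(3 + 2*0))*(-3) = (10*(3 + 0))*(-3) = (10*3)*(-3) = 30*(-3) = -90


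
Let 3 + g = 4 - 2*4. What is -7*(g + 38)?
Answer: -217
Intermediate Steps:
g = -7 (g = -3 + (4 - 2*4) = -3 + (4 - 8) = -3 - 4 = -7)
-7*(g + 38) = -7*(-7 + 38) = -7*31 = -217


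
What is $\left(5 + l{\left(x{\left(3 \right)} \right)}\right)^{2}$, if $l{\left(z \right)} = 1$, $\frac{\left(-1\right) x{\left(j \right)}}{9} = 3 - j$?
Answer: $36$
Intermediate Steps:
$x{\left(j \right)} = -27 + 9 j$ ($x{\left(j \right)} = - 9 \left(3 - j\right) = -27 + 9 j$)
$\left(5 + l{\left(x{\left(3 \right)} \right)}\right)^{2} = \left(5 + 1\right)^{2} = 6^{2} = 36$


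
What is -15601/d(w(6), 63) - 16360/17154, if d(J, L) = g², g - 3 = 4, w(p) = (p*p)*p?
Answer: -134210597/420273 ≈ -319.34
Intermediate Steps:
w(p) = p³ (w(p) = p²*p = p³)
g = 7 (g = 3 + 4 = 7)
d(J, L) = 49 (d(J, L) = 7² = 49)
-15601/d(w(6), 63) - 16360/17154 = -15601/49 - 16360/17154 = -15601*1/49 - 16360*1/17154 = -15601/49 - 8180/8577 = -134210597/420273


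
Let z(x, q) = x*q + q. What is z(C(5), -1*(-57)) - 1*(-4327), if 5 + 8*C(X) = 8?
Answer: 35243/8 ≈ 4405.4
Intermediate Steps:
C(X) = 3/8 (C(X) = -5/8 + (⅛)*8 = -5/8 + 1 = 3/8)
z(x, q) = q + q*x (z(x, q) = q*x + q = q + q*x)
z(C(5), -1*(-57)) - 1*(-4327) = (-1*(-57))*(1 + 3/8) - 1*(-4327) = 57*(11/8) + 4327 = 627/8 + 4327 = 35243/8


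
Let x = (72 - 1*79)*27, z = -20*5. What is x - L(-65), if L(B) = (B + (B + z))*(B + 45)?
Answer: -4789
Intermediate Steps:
z = -100
x = -189 (x = (72 - 79)*27 = -7*27 = -189)
L(B) = (-100 + 2*B)*(45 + B) (L(B) = (B + (B - 100))*(B + 45) = (B + (-100 + B))*(45 + B) = (-100 + 2*B)*(45 + B))
x - L(-65) = -189 - (-4500 - 10*(-65) + 2*(-65)²) = -189 - (-4500 + 650 + 2*4225) = -189 - (-4500 + 650 + 8450) = -189 - 1*4600 = -189 - 4600 = -4789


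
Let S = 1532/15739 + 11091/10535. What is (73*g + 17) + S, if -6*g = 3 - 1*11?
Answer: 57445057802/497431095 ≈ 115.48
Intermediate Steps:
g = 4/3 (g = -(3 - 1*11)/6 = -(3 - 11)/6 = -1/6*(-8) = 4/3 ≈ 1.3333)
S = 190700869/165810365 (S = 1532*(1/15739) + 11091*(1/10535) = 1532/15739 + 11091/10535 = 190700869/165810365 ≈ 1.1501)
(73*g + 17) + S = (73*(4/3) + 17) + 190700869/165810365 = (292/3 + 17) + 190700869/165810365 = 343/3 + 190700869/165810365 = 57445057802/497431095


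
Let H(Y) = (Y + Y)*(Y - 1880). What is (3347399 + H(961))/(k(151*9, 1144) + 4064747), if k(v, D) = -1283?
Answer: 527027/1354488 ≈ 0.38910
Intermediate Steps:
H(Y) = 2*Y*(-1880 + Y) (H(Y) = (2*Y)*(-1880 + Y) = 2*Y*(-1880 + Y))
(3347399 + H(961))/(k(151*9, 1144) + 4064747) = (3347399 + 2*961*(-1880 + 961))/(-1283 + 4064747) = (3347399 + 2*961*(-919))/4063464 = (3347399 - 1766318)*(1/4063464) = 1581081*(1/4063464) = 527027/1354488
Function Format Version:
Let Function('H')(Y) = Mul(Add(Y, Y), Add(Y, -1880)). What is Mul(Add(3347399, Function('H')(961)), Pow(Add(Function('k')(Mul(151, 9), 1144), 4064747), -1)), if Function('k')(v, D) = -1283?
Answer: Rational(527027, 1354488) ≈ 0.38910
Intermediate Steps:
Function('H')(Y) = Mul(2, Y, Add(-1880, Y)) (Function('H')(Y) = Mul(Mul(2, Y), Add(-1880, Y)) = Mul(2, Y, Add(-1880, Y)))
Mul(Add(3347399, Function('H')(961)), Pow(Add(Function('k')(Mul(151, 9), 1144), 4064747), -1)) = Mul(Add(3347399, Mul(2, 961, Add(-1880, 961))), Pow(Add(-1283, 4064747), -1)) = Mul(Add(3347399, Mul(2, 961, -919)), Pow(4063464, -1)) = Mul(Add(3347399, -1766318), Rational(1, 4063464)) = Mul(1581081, Rational(1, 4063464)) = Rational(527027, 1354488)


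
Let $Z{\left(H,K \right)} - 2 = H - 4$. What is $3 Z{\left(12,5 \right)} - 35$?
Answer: $-5$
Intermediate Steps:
$Z{\left(H,K \right)} = -2 + H$ ($Z{\left(H,K \right)} = 2 + \left(H - 4\right) = 2 + \left(-4 + H\right) = -2 + H$)
$3 Z{\left(12,5 \right)} - 35 = 3 \left(-2 + 12\right) - 35 = 3 \cdot 10 - 35 = 30 - 35 = -5$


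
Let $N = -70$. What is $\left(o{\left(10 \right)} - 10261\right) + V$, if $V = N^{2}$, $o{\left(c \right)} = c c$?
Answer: $-5261$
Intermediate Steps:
$o{\left(c \right)} = c^{2}$
$V = 4900$ ($V = \left(-70\right)^{2} = 4900$)
$\left(o{\left(10 \right)} - 10261\right) + V = \left(10^{2} - 10261\right) + 4900 = \left(100 - 10261\right) + 4900 = -10161 + 4900 = -5261$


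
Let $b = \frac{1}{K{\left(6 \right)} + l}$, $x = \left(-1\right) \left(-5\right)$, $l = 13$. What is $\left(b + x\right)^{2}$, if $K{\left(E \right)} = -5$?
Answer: $\frac{1681}{64} \approx 26.266$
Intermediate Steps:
$x = 5$
$b = \frac{1}{8}$ ($b = \frac{1}{-5 + 13} = \frac{1}{8} \approx 0.125$)
$\left(b + x\right)^{2} = \left(\frac{1}{8} + 5\right)^{2} = \left(\frac{41}{8}\right)^{2} = \frac{1681}{64}$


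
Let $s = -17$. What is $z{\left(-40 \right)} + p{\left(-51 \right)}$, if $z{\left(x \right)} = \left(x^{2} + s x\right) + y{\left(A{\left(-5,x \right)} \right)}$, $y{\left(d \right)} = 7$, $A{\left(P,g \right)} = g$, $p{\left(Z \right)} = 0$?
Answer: $2287$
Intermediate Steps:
$z{\left(x \right)} = 7 + x^{2} - 17 x$ ($z{\left(x \right)} = \left(x^{2} - 17 x\right) + 7 = 7 + x^{2} - 17 x$)
$z{\left(-40 \right)} + p{\left(-51 \right)} = \left(7 + \left(-40\right)^{2} - -680\right) + 0 = \left(7 + 1600 + 680\right) + 0 = 2287 + 0 = 2287$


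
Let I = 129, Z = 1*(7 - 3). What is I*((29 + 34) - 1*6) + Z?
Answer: 7357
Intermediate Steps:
Z = 4 (Z = 1*4 = 4)
I*((29 + 34) - 1*6) + Z = 129*((29 + 34) - 1*6) + 4 = 129*(63 - 6) + 4 = 129*57 + 4 = 7353 + 4 = 7357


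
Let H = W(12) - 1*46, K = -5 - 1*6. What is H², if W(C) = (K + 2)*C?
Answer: 23716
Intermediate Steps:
K = -11 (K = -5 - 6 = -11)
W(C) = -9*C (W(C) = (-11 + 2)*C = -9*C)
H = -154 (H = -9*12 - 1*46 = -108 - 46 = -154)
H² = (-154)² = 23716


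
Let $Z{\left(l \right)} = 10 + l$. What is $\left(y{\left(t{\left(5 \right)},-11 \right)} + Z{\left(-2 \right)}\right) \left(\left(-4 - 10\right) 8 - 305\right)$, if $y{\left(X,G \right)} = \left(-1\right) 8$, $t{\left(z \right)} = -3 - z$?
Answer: $0$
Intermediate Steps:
$y{\left(X,G \right)} = -8$
$\left(y{\left(t{\left(5 \right)},-11 \right)} + Z{\left(-2 \right)}\right) \left(\left(-4 - 10\right) 8 - 305\right) = \left(-8 + \left(10 - 2\right)\right) \left(\left(-4 - 10\right) 8 - 305\right) = \left(-8 + 8\right) \left(\left(-14\right) 8 - 305\right) = 0 \left(-112 - 305\right) = 0 \left(-417\right) = 0$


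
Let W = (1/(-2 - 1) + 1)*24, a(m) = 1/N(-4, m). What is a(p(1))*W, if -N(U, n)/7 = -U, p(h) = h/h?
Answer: -4/7 ≈ -0.57143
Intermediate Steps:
p(h) = 1
N(U, n) = 7*U (N(U, n) = -(-7)*U = 7*U)
a(m) = -1/28 (a(m) = 1/(7*(-4)) = 1/(-28) = -1/28)
W = 16 (W = (1/(-3) + 1)*24 = (-⅓ + 1)*24 = (⅔)*24 = 16)
a(p(1))*W = -1/28*16 = -4/7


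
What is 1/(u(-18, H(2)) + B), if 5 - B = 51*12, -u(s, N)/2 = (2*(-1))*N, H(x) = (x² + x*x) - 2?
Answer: -1/583 ≈ -0.0017153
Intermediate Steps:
H(x) = -2 + 2*x² (H(x) = (x² + x²) - 2 = 2*x² - 2 = -2 + 2*x²)
u(s, N) = 4*N (u(s, N) = -2*2*(-1)*N = -(-4)*N = 4*N)
B = -607 (B = 5 - 51*12 = 5 - 1*612 = 5 - 612 = -607)
1/(u(-18, H(2)) + B) = 1/(4*(-2 + 2*2²) - 607) = 1/(4*(-2 + 2*4) - 607) = 1/(4*(-2 + 8) - 607) = 1/(4*6 - 607) = 1/(24 - 607) = 1/(-583) = -1/583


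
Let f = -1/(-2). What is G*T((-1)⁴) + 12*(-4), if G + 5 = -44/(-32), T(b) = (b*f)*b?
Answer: -797/16 ≈ -49.813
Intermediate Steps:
f = ½ (f = -1*(-½) = ½ ≈ 0.50000)
T(b) = b²/2 (T(b) = (b*(½))*b = (b/2)*b = b²/2)
G = -29/8 (G = -5 - 44/(-32) = -5 - 44*(-1/32) = -5 + 11/8 = -29/8 ≈ -3.6250)
G*T((-1)⁴) + 12*(-4) = -29*((-1)⁴)²/16 + 12*(-4) = -29*1²/16 - 48 = -29/16 - 48 = -797/16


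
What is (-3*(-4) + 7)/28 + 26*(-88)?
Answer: -64045/28 ≈ -2287.3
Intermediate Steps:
(-3*(-4) + 7)/28 + 26*(-88) = (12 + 7)*(1/28) - 2288 = 19*(1/28) - 2288 = 19/28 - 2288 = -64045/28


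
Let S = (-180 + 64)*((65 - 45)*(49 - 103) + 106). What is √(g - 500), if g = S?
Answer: 2*√28121 ≈ 335.39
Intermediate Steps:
S = 112984 (S = -116*(20*(-54) + 106) = -116*(-1080 + 106) = -116*(-974) = 112984)
g = 112984
√(g - 500) = √(112984 - 500) = √112484 = 2*√28121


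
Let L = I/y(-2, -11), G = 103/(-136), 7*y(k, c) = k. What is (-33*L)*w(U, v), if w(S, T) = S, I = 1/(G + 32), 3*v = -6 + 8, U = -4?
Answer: -8976/607 ≈ -14.787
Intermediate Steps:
y(k, c) = k/7
G = -103/136 (G = 103*(-1/136) = -103/136 ≈ -0.75735)
v = ⅔ (v = (-6 + 8)/3 = (⅓)*2 = ⅔ ≈ 0.66667)
I = 136/4249 (I = 1/(-103/136 + 32) = 1/(4249/136) = 136/4249 ≈ 0.032008)
L = -68/607 (L = 136/(4249*(((⅐)*(-2)))) = 136/(4249*(-2/7)) = (136/4249)*(-7/2) = -68/607 ≈ -0.11203)
(-33*L)*w(U, v) = -33*(-68/607)*(-4) = (2244/607)*(-4) = -8976/607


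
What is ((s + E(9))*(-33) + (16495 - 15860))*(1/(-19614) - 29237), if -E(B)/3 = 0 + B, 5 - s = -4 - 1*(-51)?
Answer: -119278539952/1401 ≈ -8.5138e+7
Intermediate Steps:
s = -42 (s = 5 - (-4 - 1*(-51)) = 5 - (-4 + 51) = 5 - 1*47 = 5 - 47 = -42)
E(B) = -3*B (E(B) = -3*(0 + B) = -3*B)
((s + E(9))*(-33) + (16495 - 15860))*(1/(-19614) - 29237) = ((-42 - 3*9)*(-33) + (16495 - 15860))*(1/(-19614) - 29237) = ((-42 - 27)*(-33) + 635)*(-1/19614 - 29237) = (-69*(-33) + 635)*(-573454519/19614) = (2277 + 635)*(-573454519/19614) = 2912*(-573454519/19614) = -119278539952/1401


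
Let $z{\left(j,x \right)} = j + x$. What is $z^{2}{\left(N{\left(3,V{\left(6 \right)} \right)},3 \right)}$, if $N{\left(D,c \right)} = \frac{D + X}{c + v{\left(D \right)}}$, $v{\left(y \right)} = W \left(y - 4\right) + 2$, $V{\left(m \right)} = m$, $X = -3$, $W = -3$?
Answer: $9$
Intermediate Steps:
$v{\left(y \right)} = 14 - 3 y$ ($v{\left(y \right)} = - 3 \left(y - 4\right) + 2 = - 3 \left(-4 + y\right) + 2 = \left(12 - 3 y\right) + 2 = 14 - 3 y$)
$N{\left(D,c \right)} = \frac{-3 + D}{14 + c - 3 D}$ ($N{\left(D,c \right)} = \frac{D - 3}{c - \left(-14 + 3 D\right)} = \frac{-3 + D}{14 + c - 3 D}$)
$z^{2}{\left(N{\left(3,V{\left(6 \right)} \right)},3 \right)} = \left(\frac{-3 + 3}{14 + 6 - 9} + 3\right)^{2} = \left(\frac{1}{14 + 6 - 9} \cdot 0 + 3\right)^{2} = \left(\frac{1}{11} \cdot 0 + 3\right)^{2} = \left(0 + 3\right)^{2} = 3^{2} = 9$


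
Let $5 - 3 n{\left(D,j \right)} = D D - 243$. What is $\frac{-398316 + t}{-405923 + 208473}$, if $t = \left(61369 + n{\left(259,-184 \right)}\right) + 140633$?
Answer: $\frac{26231}{23694} \approx 1.1071$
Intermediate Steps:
$n{\left(D,j \right)} = \frac{248}{3} - \frac{D^{2}}{3}$ ($n{\left(D,j \right)} = \frac{5}{3} - \frac{D D - 243}{3} = \frac{5}{3} - \frac{D^{2} - 243}{3} = \frac{5}{3} - \frac{-243 + D^{2}}{3} = \frac{5}{3} - \left(-81 + \frac{D^{2}}{3}\right) = \frac{248}{3} - \frac{D^{2}}{3}$)
$t = \frac{539173}{3}$ ($t = \left(61369 + \left(\frac{248}{3} - \frac{259^{2}}{3}\right)\right) + 140633 = \left(61369 + \left(\frac{248}{3} - \frac{67081}{3}\right)\right) + 140633 = \left(61369 - \frac{66833}{3}\right) + 140633 = \frac{117274}{3} + 140633 = \frac{539173}{3} \approx 1.7972 \cdot 10^{5}$)
$\frac{-398316 + t}{-405923 + 208473} = \frac{-398316 + \frac{539173}{3}}{-405923 + 208473} = - \frac{655775}{3 \left(-197450\right)} = \left(- \frac{655775}{3}\right) \left(- \frac{1}{197450}\right) = \frac{26231}{23694}$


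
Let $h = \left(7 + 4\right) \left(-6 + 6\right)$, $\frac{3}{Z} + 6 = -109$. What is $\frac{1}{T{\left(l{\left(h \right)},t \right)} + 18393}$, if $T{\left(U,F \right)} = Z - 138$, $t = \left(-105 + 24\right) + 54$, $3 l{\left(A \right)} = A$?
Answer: $\frac{115}{2099322} \approx 5.478 \cdot 10^{-5}$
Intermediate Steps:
$Z = - \frac{3}{115}$ ($Z = \frac{3}{-6 - 109} = \frac{3}{-115} = 3 \left(- \frac{1}{115}\right) = - \frac{3}{115} \approx -0.026087$)
$h = 0$ ($h = 11 \cdot 0 = 0$)
$l{\left(A \right)} = \frac{A}{3}$
$t = -27$ ($t = -81 + 54 = -27$)
$T{\left(U,F \right)} = - \frac{15873}{115}$ ($T{\left(U,F \right)} = - \frac{3}{115} - 138 = - \frac{15873}{115}$)
$\frac{1}{T{\left(l{\left(h \right)},t \right)} + 18393} = \frac{1}{- \frac{15873}{115} + 18393} = \frac{1}{\frac{2099322}{115}} = \frac{115}{2099322}$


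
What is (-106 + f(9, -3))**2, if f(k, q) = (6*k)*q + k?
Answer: 67081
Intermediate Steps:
f(k, q) = k + 6*k*q (f(k, q) = 6*k*q + k = k + 6*k*q)
(-106 + f(9, -3))**2 = (-106 + 9*(1 + 6*(-3)))**2 = (-106 + 9*(1 - 18))**2 = (-106 + 9*(-17))**2 = (-106 - 153)**2 = (-259)**2 = 67081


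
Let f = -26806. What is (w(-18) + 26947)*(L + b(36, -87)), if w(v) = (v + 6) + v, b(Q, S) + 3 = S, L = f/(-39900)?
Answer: -47968704949/19950 ≈ -2.4044e+6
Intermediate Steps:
L = 13403/19950 (L = -26806/(-39900) = -26806*(-1/39900) = 13403/19950 ≈ 0.67183)
b(Q, S) = -3 + S
w(v) = 6 + 2*v (w(v) = (6 + v) + v = 6 + 2*v)
(w(-18) + 26947)*(L + b(36, -87)) = ((6 + 2*(-18)) + 26947)*(13403/19950 + (-3 - 87)) = ((6 - 36) + 26947)*(13403/19950 - 90) = (-30 + 26947)*(-1782097/19950) = 26917*(-1782097/19950) = -47968704949/19950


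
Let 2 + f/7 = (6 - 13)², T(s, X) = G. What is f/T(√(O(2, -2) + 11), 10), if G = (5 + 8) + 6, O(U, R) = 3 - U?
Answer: 329/19 ≈ 17.316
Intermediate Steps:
G = 19 (G = 13 + 6 = 19)
T(s, X) = 19
f = 329 (f = -14 + 7*(6 - 13)² = -14 + 7*(-7)² = -14 + 7*49 = -14 + 343 = 329)
f/T(√(O(2, -2) + 11), 10) = 329/19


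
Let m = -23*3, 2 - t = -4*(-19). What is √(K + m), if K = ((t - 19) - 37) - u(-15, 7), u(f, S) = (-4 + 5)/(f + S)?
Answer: I*√3182/4 ≈ 14.102*I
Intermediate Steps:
t = -74 (t = 2 - (-4)*(-19) = 2 - 1*76 = 2 - 76 = -74)
m = -69
u(f, S) = 1/(S + f)
K = -1039/8 (K = ((-74 - 19) - 37) - 1/(7 - 15) = (-93 - 37) - 1/(-8) = -130 - 1*(-⅛) = -130 + ⅛ = -1039/8 ≈ -129.88)
√(K + m) = √(-1039/8 - 69) = √(-1591/8) = I*√3182/4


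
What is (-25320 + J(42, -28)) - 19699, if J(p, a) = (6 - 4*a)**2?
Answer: -31095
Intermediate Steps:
(-25320 + J(42, -28)) - 19699 = (-25320 + 4*(-3 + 2*(-28))**2) - 19699 = (-25320 + 4*(-3 - 56)**2) - 19699 = (-25320 + 4*(-59)**2) - 19699 = (-25320 + 4*3481) - 19699 = (-25320 + 13924) - 19699 = -11396 - 19699 = -31095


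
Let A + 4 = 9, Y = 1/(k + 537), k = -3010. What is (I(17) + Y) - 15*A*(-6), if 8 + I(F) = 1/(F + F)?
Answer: 37166683/84082 ≈ 442.03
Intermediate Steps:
Y = -1/2473 (Y = 1/(-3010 + 537) = 1/(-2473) = -1/2473 ≈ -0.00040437)
A = 5 (A = -4 + 9 = 5)
I(F) = -8 + 1/(2*F) (I(F) = -8 + 1/(F + F) = -8 + 1/(2*F))
(I(17) + Y) - 15*A*(-6) = ((-8 + (½)/17) - 1/2473) - 15*5*(-6) = ((-8 + (½)*(1/17)) - 1/2473) - 75*(-6) = ((-8 + 1/34) - 1/2473) + 450 = (-271/34 - 1/2473) + 450 = -670217/84082 + 450 = 37166683/84082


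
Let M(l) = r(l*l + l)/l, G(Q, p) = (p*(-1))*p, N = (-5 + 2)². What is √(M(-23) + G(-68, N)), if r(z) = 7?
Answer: I*√43010/23 ≈ 9.0169*I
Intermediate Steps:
N = 9 (N = (-3)² = 9)
G(Q, p) = -p² (G(Q, p) = (-p)*p = -p²)
M(l) = 7/l
√(M(-23) + G(-68, N)) = √(7/(-23) - 1*9²) = √(7*(-1/23) - 1*81) = √(-7/23 - 81) = √(-1870/23) = I*√43010/23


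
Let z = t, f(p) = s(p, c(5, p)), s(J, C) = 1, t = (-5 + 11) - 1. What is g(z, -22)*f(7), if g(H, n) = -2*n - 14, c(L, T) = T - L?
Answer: 30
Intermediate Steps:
t = 5 (t = 6 - 1 = 5)
f(p) = 1
z = 5
g(H, n) = -14 - 2*n
g(z, -22)*f(7) = (-14 - 2*(-22))*1 = (-14 + 44)*1 = 30*1 = 30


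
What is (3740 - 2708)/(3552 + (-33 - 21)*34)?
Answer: 86/143 ≈ 0.60140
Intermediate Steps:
(3740 - 2708)/(3552 + (-33 - 21)*34) = 1032/(3552 - 54*34) = 1032/(3552 - 1836) = 1032/1716 = 1032*(1/1716) = 86/143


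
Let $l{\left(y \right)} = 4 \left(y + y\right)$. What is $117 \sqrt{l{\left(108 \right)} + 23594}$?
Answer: $117 \sqrt{24458} \approx 18298.0$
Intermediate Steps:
$l{\left(y \right)} = 8 y$ ($l{\left(y \right)} = 4 \cdot 2 y = 8 y$)
$117 \sqrt{l{\left(108 \right)} + 23594} = 117 \sqrt{8 \cdot 108 + 23594} = 117 \sqrt{864 + 23594} = 117 \sqrt{24458}$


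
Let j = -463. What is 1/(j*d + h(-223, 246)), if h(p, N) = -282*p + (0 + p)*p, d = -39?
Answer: 1/130672 ≈ 7.6528e-6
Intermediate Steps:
h(p, N) = p**2 - 282*p (h(p, N) = -282*p + p*p = -282*p + p**2 = p**2 - 282*p)
1/(j*d + h(-223, 246)) = 1/(-463*(-39) - 223*(-282 - 223)) = 1/(18057 - 223*(-505)) = 1/(18057 + 112615) = 1/130672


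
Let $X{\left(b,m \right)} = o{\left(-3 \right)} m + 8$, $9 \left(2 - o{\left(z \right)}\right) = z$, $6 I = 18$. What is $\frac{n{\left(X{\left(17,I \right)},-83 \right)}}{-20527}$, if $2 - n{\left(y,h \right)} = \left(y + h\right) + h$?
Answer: $- \frac{153}{20527} \approx -0.0074536$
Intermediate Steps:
$I = 3$ ($I = \frac{1}{6} \cdot 18 = 3$)
$o{\left(z \right)} = 2 - \frac{z}{9}$
$X{\left(b,m \right)} = 8 + \frac{7 m}{3}$ ($X{\left(b,m \right)} = \left(2 - - \frac{1}{3}\right) m + 8 = \left(2 + \frac{1}{3}\right) m + 8 = \frac{7 m}{3} + 8 = 8 + \frac{7 m}{3}$)
$n{\left(y,h \right)} = 2 - y - 2 h$ ($n{\left(y,h \right)} = 2 - \left(\left(y + h\right) + h\right) = 2 - \left(\left(h + y\right) + h\right) = 2 - \left(y + 2 h\right) = 2 - y - 2 h$)
$\frac{n{\left(X{\left(17,I \right)},-83 \right)}}{-20527} = \frac{2 - \left(8 + \frac{7}{3} \cdot 3\right) - -166}{-20527} = \left(2 - \left(8 + 7\right) + 166\right) \left(- \frac{1}{20527}\right) = \left(2 - 15 + 166\right) \left(- \frac{1}{20527}\right) = 153 \left(- \frac{1}{20527}\right) = - \frac{153}{20527}$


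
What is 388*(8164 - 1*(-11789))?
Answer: 7741764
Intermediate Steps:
388*(8164 - 1*(-11789)) = 388*(8164 + 11789) = 388*19953 = 7741764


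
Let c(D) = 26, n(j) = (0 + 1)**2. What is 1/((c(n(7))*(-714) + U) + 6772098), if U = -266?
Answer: 1/6753268 ≈ 1.4808e-7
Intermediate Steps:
n(j) = 1 (n(j) = 1**2 = 1)
1/((c(n(7))*(-714) + U) + 6772098) = 1/((26*(-714) - 266) + 6772098) = 1/((-18564 - 266) + 6772098) = 1/(-18830 + 6772098) = 1/6753268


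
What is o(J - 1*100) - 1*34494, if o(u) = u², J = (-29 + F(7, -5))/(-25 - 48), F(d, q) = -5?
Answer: -131023770/5329 ≈ -24587.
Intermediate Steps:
J = 34/73 (J = (-29 - 5)/(-25 - 48) = -34/(-73) = -34*(-1/73) = 34/73 ≈ 0.46575)
o(J - 1*100) - 1*34494 = (34/73 - 1*100)² - 1*34494 = (34/73 - 100)² - 34494 = (-7266/73)² - 34494 = 52794756/5329 - 34494 = -131023770/5329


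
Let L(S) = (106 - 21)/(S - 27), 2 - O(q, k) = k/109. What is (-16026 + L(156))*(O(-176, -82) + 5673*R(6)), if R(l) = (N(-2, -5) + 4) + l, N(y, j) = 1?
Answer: -4687344336021/4687 ≈ -1.0001e+9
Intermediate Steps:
R(l) = 5 + l (R(l) = (1 + 4) + l = 5 + l)
O(q, k) = 2 - k/109
L(S) = 85/(-27 + S)
(-16026 + L(156))*(O(-176, -82) + 5673*R(6)) = (-16026 + 85/(-27 + 156))*((2 - 1/109*(-82)) + 5673*(5 + 6)) = (-16026 + 85/129)*((2 + 82/109) + 5673*11) = (-16026 + 85*(1/129))*(300/109 + 62403) = (-16026 + 85/129)*(6802227/109) = -2067269/129*6802227/109 = -4687344336021/4687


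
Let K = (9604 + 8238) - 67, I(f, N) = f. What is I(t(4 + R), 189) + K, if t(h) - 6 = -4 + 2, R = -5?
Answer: 17779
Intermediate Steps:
t(h) = 4 (t(h) = 6 + (-4 + 2) = 6 - 2 = 4)
K = 17775 (K = 17842 - 67 = 17775)
I(t(4 + R), 189) + K = 4 + 17775 = 17779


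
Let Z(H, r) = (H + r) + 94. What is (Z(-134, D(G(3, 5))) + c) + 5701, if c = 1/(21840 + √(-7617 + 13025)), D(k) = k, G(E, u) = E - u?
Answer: 12977071771/2293174 - √2/9172696 ≈ 5659.0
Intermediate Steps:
Z(H, r) = 94 + H + r
c = 1/(21840 + 52*√2) (c = 1/(21840 + √5408) = 1/(21840 + 52*√2) ≈ 4.5634e-5)
(Z(-134, D(G(3, 5))) + c) + 5701 = ((94 - 134 + (3 - 1*5)) + (105/2293174 - √2/9172696)) + 5701 = ((94 - 134 + (3 - 5)) + (105/2293174 - √2/9172696)) + 5701 = ((94 - 134 - 2) + (105/2293174 - √2/9172696)) + 5701 = (-42 + (105/2293174 - √2/9172696)) + 5701 = (-96313203/2293174 - √2/9172696) + 5701 = 12977071771/2293174 - √2/9172696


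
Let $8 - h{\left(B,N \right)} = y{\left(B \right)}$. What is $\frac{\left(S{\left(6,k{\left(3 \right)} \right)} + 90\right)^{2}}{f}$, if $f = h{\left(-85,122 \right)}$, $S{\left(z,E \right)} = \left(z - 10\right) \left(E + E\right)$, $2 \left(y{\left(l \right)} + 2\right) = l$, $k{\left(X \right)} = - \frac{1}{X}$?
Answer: $\frac{154568}{945} \approx 163.56$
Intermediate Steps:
$y{\left(l \right)} = -2 + \frac{l}{2}$
$S{\left(z,E \right)} = 2 E \left(-10 + z\right)$ ($S{\left(z,E \right)} = \left(-10 + z\right) 2 E = 2 E \left(-10 + z\right)$)
$h{\left(B,N \right)} = 10 - \frac{B}{2}$ ($h{\left(B,N \right)} = 8 - \left(-2 + \frac{B}{2}\right) = 10 - \frac{B}{2}$)
$f = \frac{105}{2}$ ($f = 10 - - \frac{85}{2} = 10 + \frac{85}{2} = \frac{105}{2} \approx 52.5$)
$\frac{\left(S{\left(6,k{\left(3 \right)} \right)} + 90\right)^{2}}{f} = \frac{\left(2 \left(- \frac{1}{3}\right) \left(-10 + 6\right) + 90\right)^{2}}{\frac{105}{2}} = \left(2 \left(\left(-1\right) \frac{1}{3}\right) \left(-4\right) + 90\right)^{2} \cdot \frac{2}{105} = \left(2 \left(- \frac{1}{3}\right) \left(-4\right) + 90\right)^{2} \cdot \frac{2}{105} = \left(\frac{8}{3} + 90\right)^{2} \cdot \frac{2}{105} = \left(\frac{278}{3}\right)^{2} \cdot \frac{2}{105} = \frac{77284}{9} \cdot \frac{2}{105} = \frac{154568}{945}$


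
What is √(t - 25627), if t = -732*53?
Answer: I*√64423 ≈ 253.82*I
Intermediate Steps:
t = -38796
√(t - 25627) = √(-38796 - 25627) = √(-64423) = I*√64423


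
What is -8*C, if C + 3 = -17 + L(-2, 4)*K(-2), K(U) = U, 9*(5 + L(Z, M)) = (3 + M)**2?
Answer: 1504/9 ≈ 167.11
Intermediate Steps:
L(Z, M) = -5 + (3 + M)**2/9
C = -188/9 (C = -3 + (-17 + (-5 + (3 + 4)**2/9)*(-2)) = -3 + (-17 + (-5 + (1/9)*7**2)*(-2)) = -3 + (-17 + (-5 + (1/9)*49)*(-2)) = -3 + (-17 + (-5 + 49/9)*(-2)) = -3 + (-17 + (4/9)*(-2)) = -3 + (-17 - 8/9) = -3 - 161/9 = -188/9 ≈ -20.889)
-8*C = -8*(-188/9) = 1504/9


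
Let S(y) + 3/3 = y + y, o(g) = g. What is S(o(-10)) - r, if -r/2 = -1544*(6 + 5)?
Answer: -33989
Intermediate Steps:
S(y) = -1 + 2*y (S(y) = -1 + (y + y) = -1 + 2*y)
r = 33968 (r = -(-3088)*(6 + 5) = -(-3088)*11 = -2*(-16984) = 33968)
S(o(-10)) - r = (-1 + 2*(-10)) - 1*33968 = (-1 - 20) - 33968 = -21 - 33968 = -33989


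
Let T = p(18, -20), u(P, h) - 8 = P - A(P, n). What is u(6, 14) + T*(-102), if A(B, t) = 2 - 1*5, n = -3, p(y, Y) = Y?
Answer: 2057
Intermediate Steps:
A(B, t) = -3 (A(B, t) = 2 - 5 = -3)
u(P, h) = 11 + P (u(P, h) = 8 + (P - 1*(-3)) = 8 + (P + 3) = 8 + (3 + P) = 11 + P)
T = -20
u(6, 14) + T*(-102) = (11 + 6) - 20*(-102) = 17 + 2040 = 2057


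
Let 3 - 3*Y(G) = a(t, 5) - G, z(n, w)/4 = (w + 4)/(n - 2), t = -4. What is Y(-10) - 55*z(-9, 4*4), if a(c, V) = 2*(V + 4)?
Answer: 1175/3 ≈ 391.67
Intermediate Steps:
a(c, V) = 8 + 2*V (a(c, V) = 2*(4 + V) = 8 + 2*V)
z(n, w) = 4*(4 + w)/(-2 + n) (z(n, w) = 4*((w + 4)/(n - 2)) = 4*((4 + w)/(-2 + n)) = 4*(4 + w)/(-2 + n))
Y(G) = -5 + G/3 (Y(G) = 1 - ((8 + 2*5) - G)/3 = 1 - ((8 + 10) - G)/3 = 1 - (18 - G)/3 = 1 + (-6 + G/3) = -5 + G/3)
Y(-10) - 55*z(-9, 4*4) = (-5 + (⅓)*(-10)) - 220*(4 + 4*4)/(-2 - 9) = (-5 - 10/3) - 220*(4 + 16)/(-11) = -25/3 - 220*(-1)*20/11 = -25/3 - 55*(-80/11) = -25/3 + 400 = 1175/3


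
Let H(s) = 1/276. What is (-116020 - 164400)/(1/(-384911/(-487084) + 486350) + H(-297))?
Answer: -3666920989804618224/47405624699 ≈ -7.7352e+7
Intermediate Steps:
H(s) = 1/276
(-116020 - 164400)/(1/(-384911/(-487084) + 486350) + H(-297)) = (-116020 - 164400)/(1/(-384911/(-487084) + 486350) + 1/276) = -280420/(1/(-384911*(-1/487084) + 486350) + 1/276) = -280420/(1/(384911/487084 + 486350) + 1/276) = -280420/(1/(236893688311/487084) + 1/276) = -280420/(487084/236893688311 + 1/276) = -280420/237028123495/65382657973836 = -280420*65382657973836/237028123495 = -3666920989804618224/47405624699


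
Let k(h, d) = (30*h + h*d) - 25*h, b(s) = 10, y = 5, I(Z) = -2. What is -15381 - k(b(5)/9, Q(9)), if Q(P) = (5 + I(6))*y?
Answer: -138629/9 ≈ -15403.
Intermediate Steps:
Q(P) = 15 (Q(P) = (5 - 2)*5 = 3*5 = 15)
k(h, d) = 5*h + d*h (k(h, d) = (30*h + d*h) - 25*h = 5*h + d*h)
-15381 - k(b(5)/9, Q(9)) = -15381 - 10/9*(5 + 15) = -15381 - 10*(1/9)*20 = -15381 - 10*20/9 = -15381 - 1*200/9 = -15381 - 200/9 = -138629/9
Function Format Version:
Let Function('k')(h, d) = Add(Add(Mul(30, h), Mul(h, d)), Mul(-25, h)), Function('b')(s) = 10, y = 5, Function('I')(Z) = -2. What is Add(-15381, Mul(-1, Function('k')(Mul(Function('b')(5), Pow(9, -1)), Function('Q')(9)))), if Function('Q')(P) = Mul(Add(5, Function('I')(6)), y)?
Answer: Rational(-138629, 9) ≈ -15403.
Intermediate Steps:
Function('Q')(P) = 15 (Function('Q')(P) = Mul(Add(5, -2), 5) = Mul(3, 5) = 15)
Function('k')(h, d) = Add(Mul(5, h), Mul(d, h)) (Function('k')(h, d) = Add(Add(Mul(30, h), Mul(d, h)), Mul(-25, h)) = Add(Mul(5, h), Mul(d, h)))
Add(-15381, Mul(-1, Function('k')(Mul(Function('b')(5), Pow(9, -1)), Function('Q')(9)))) = Add(-15381, Mul(-1, Mul(Mul(10, Pow(9, -1)), Add(5, 15)))) = Add(-15381, Mul(-1, Mul(Mul(10, Rational(1, 9)), 20))) = Add(-15381, Mul(-1, Mul(Rational(10, 9), 20))) = Add(-15381, Mul(-1, Rational(200, 9))) = Add(-15381, Rational(-200, 9)) = Rational(-138629, 9)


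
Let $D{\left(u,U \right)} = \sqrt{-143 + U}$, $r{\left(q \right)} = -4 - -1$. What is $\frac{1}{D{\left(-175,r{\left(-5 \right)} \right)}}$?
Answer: $- \frac{i \sqrt{146}}{146} \approx - 0.082761 i$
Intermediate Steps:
$r{\left(q \right)} = -3$ ($r{\left(q \right)} = -4 + 1 = -3$)
$\frac{1}{D{\left(-175,r{\left(-5 \right)} \right)}} = \frac{1}{\sqrt{-143 - 3}} = \frac{1}{\sqrt{-146}} = \frac{1}{i \sqrt{146}} = - \frac{i \sqrt{146}}{146}$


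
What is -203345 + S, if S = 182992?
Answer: -20353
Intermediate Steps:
-203345 + S = -203345 + 182992 = -20353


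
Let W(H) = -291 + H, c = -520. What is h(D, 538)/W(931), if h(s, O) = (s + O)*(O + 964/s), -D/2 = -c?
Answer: -35049389/83200 ≈ -421.27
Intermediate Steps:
D = -1040 (D = -(-2)*(-520) = -2*520 = -1040)
h(s, O) = (O + s)*(O + 964/s)
h(D, 538)/W(931) = (964 + 538² + 538*(-1040) + 964*538/(-1040))/(-291 + 931) = (964 + 289444 - 559520 + 964*538*(-1/1040))/640 = (964 + 289444 - 559520 - 64829/130)*(1/640) = -35049389/130*1/640 = -35049389/83200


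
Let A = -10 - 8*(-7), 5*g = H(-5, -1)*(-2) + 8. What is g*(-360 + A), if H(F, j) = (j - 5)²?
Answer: 20096/5 ≈ 4019.2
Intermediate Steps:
H(F, j) = (-5 + j)²
g = -64/5 (g = ((-5 - 1)²*(-2) + 8)/5 = ((-6)²*(-2) + 8)/5 = (36*(-2) + 8)/5 = (-72 + 8)/5 = (⅕)*(-64) = -64/5 ≈ -12.800)
A = 46 (A = -10 + 56 = 46)
g*(-360 + A) = -64*(-360 + 46)/5 = -64/5*(-314) = 20096/5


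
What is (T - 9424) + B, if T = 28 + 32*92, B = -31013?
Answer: -37465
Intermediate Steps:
T = 2972 (T = 28 + 2944 = 2972)
(T - 9424) + B = (2972 - 9424) - 31013 = -6452 - 31013 = -37465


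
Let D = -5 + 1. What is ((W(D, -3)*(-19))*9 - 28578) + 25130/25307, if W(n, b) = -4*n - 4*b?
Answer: -844368232/25307 ≈ -33365.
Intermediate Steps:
D = -4
W(n, b) = -4*b - 4*n
((W(D, -3)*(-19))*9 - 28578) + 25130/25307 = (((-4*(-3) - 4*(-4))*(-19))*9 - 28578) + 25130/25307 = (((12 + 16)*(-19))*9 - 28578) + 25130*(1/25307) = ((28*(-19))*9 - 28578) + 25130/25307 = (-532*9 - 28578) + 25130/25307 = (-4788 - 28578) + 25130/25307 = -33366 + 25130/25307 = -844368232/25307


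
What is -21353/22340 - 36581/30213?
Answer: -1462357729/674958420 ≈ -2.1666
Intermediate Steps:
-21353/22340 - 36581/30213 = -1462357729/674958420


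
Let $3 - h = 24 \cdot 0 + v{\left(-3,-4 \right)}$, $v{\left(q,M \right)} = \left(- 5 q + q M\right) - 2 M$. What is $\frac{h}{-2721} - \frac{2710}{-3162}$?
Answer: $\frac{415283}{477989} \approx 0.86881$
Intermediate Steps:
$v{\left(q,M \right)} = - 5 q - 2 M + M q$ ($v{\left(q,M \right)} = \left(- 5 q + M q\right) - 2 M = - 5 q - 2 M + M q$)
$h = -32$ ($h = 3 - \left(24 \cdot 0 - -35\right) = 3 - \left(0 + \left(15 + 8 + 12\right)\right) = 3 - \left(0 + 35\right) = 3 - 35 = -32$)
$\frac{h}{-2721} - \frac{2710}{-3162} = - \frac{32}{-2721} - \frac{2710}{-3162} = \left(-32\right) \left(- \frac{1}{2721}\right) - - \frac{1355}{1581} = \frac{32}{2721} + \frac{1355}{1581} = \frac{415283}{477989}$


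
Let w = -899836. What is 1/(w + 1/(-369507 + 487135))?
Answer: -117628/105845909007 ≈ -1.1113e-6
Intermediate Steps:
1/(w + 1/(-369507 + 487135)) = 1/(-899836 + 1/(-369507 + 487135)) = 1/(-899836 + 1/117628) = 1/(-105845909007/117628) = -117628/105845909007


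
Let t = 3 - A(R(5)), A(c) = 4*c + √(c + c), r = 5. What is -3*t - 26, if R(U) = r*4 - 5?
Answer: 145 + 3*√30 ≈ 161.43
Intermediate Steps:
R(U) = 15 (R(U) = 5*4 - 5 = 20 - 5 = 15)
A(c) = 4*c + √2*√c (A(c) = 4*c + √(2*c) = 4*c + √2*√c)
t = -57 - √30 (t = 3 - (4*15 + √2*√15) = 3 - (60 + √30) = 3 + (-60 - √30) = -57 - √30 ≈ -62.477)
-3*t - 26 = -3*(-57 - √30) - 26 = (171 + 3*√30) - 26 = 145 + 3*√30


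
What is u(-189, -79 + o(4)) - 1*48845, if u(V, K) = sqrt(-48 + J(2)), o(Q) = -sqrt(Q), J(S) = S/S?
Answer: -48845 + I*sqrt(47) ≈ -48845.0 + 6.8557*I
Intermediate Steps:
J(S) = 1
u(V, K) = I*sqrt(47) (u(V, K) = sqrt(-48 + 1) = sqrt(-47) = I*sqrt(47))
u(-189, -79 + o(4)) - 1*48845 = I*sqrt(47) - 1*48845 = I*sqrt(47) - 48845 = -48845 + I*sqrt(47)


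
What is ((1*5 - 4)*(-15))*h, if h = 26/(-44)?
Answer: 195/22 ≈ 8.8636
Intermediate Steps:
h = -13/22 (h = 26*(-1/44) = -13/22 ≈ -0.59091)
((1*5 - 4)*(-15))*h = ((1*5 - 4)*(-15))*(-13/22) = ((5 - 4)*(-15))*(-13/22) = (1*(-15))*(-13/22) = -15*(-13/22) = 195/22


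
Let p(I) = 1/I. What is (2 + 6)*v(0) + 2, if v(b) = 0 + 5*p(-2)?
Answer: -18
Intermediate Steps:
v(b) = -5/2 (v(b) = 0 + 5/(-2) = 0 + 5*(-1/2) = 0 - 5/2 = -5/2)
(2 + 6)*v(0) + 2 = (2 + 6)*(-5/2) + 2 = 8*(-5/2) + 2 = -20 + 2 = -18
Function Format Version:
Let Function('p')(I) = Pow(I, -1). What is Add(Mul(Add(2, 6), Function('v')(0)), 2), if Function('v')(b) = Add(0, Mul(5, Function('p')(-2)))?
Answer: -18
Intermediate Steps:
Function('v')(b) = Rational(-5, 2) (Function('v')(b) = Add(0, Mul(5, Pow(-2, -1))) = Add(0, Mul(5, Rational(-1, 2))) = Add(0, Rational(-5, 2)) = Rational(-5, 2))
Add(Mul(Add(2, 6), Function('v')(0)), 2) = Add(Mul(Add(2, 6), Rational(-5, 2)), 2) = Add(Mul(8, Rational(-5, 2)), 2) = Add(-20, 2) = -18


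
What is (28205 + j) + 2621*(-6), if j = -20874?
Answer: -8395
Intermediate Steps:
(28205 + j) + 2621*(-6) = (28205 - 20874) + 2621*(-6) = 7331 - 15726 = -8395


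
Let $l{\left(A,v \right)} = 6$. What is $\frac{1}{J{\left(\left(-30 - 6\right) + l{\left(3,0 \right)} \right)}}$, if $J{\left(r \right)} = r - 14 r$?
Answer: $\frac{1}{390} \approx 0.0025641$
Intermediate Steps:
$J{\left(r \right)} = - 13 r$
$\frac{1}{J{\left(\left(-30 - 6\right) + l{\left(3,0 \right)} \right)}} = \frac{1}{\left(-13\right) \left(\left(-30 - 6\right) + 6\right)} = \frac{1}{\left(-13\right) \left(-36 + 6\right)} = \frac{1}{\left(-13\right) \left(-30\right)} = \frac{1}{390}$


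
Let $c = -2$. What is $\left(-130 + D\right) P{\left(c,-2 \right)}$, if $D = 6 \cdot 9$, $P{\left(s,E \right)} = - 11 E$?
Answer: $-1672$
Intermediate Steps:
$D = 54$
$\left(-130 + D\right) P{\left(c,-2 \right)} = \left(-130 + 54\right) \left(\left(-11\right) \left(-2\right)\right) = \left(-76\right) 22 = -1672$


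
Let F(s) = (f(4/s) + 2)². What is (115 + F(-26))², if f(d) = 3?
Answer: 19600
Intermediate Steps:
F(s) = 25 (F(s) = (3 + 2)² = 5² = 25)
(115 + F(-26))² = (115 + 25)² = 140² = 19600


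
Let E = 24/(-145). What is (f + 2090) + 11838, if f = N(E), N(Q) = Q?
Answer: 2019536/145 ≈ 13928.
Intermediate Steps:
E = -24/145 (E = 24*(-1/145) = -24/145 ≈ -0.16552)
f = -24/145 ≈ -0.16552
(f + 2090) + 11838 = (-24/145 + 2090) + 11838 = 303026/145 + 11838 = 2019536/145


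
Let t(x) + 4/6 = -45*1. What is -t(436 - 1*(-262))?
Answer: 137/3 ≈ 45.667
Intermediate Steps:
t(x) = -137/3 (t(x) = -⅔ - 45*1 = -⅔ - 45 = -137/3)
-t(436 - 1*(-262)) = -1*(-137/3) = 137/3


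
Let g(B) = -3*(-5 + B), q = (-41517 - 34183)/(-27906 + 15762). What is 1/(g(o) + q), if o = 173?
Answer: -3036/1511219 ≈ -0.0020090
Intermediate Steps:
q = 18925/3036 (q = -75700/(-12144) = -75700*(-1/12144) = 18925/3036 ≈ 6.2335)
g(B) = 15 - 3*B
1/(g(o) + q) = 1/((15 - 3*173) + 18925/3036) = 1/((15 - 519) + 18925/3036) = 1/(-504 + 18925/3036) = 1/(-1511219/3036) = -3036/1511219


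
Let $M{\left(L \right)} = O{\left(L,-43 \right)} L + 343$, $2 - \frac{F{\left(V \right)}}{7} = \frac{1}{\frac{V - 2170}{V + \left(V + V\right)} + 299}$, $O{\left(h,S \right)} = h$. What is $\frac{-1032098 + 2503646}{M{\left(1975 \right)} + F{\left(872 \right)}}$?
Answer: $\frac{287277807882}{761555552935} \approx 0.37722$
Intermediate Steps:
$F{\left(V \right)} = 14 - \frac{7}{299 + \frac{-2170 + V}{3 V}}$ ($F{\left(V \right)} = 14 - \frac{7}{\frac{V - 2170}{V + \left(V + V\right)} + 299} = 14 - \frac{7}{\frac{-2170 + V}{V + 2 V} + 299} = 14 - \frac{7}{\frac{-2170 + V}{3 V} + 299} = 14 - \frac{7}{299 + \frac{-2170 + V}{3 V}}$)
$M{\left(L \right)} = 343 + L^{2}$ ($M{\left(L \right)} = L L + 343 = L^{2} + 343 = 343 + L^{2}$)
$\frac{-1032098 + 2503646}{M{\left(1975 \right)} + F{\left(872 \right)}} = \frac{-1032098 + 2503646}{\left(343 + 1975^{2}\right) + \frac{7 \left(-4340 + 1793 \cdot 872\right)}{2 \left(-1085 + 449 \cdot 872\right)}} = \frac{1471548}{\left(343 + 3900625\right) + \frac{7 \left(-4340 + 1563496\right)}{2 \left(-1085 + 391528\right)}} = \frac{1471548}{3900968 + \frac{7}{2} \cdot \frac{1}{390443} \cdot 1559156} = \frac{1471548}{3900968 + \frac{5457046}{390443}} = \frac{1471548}{\frac{1523111105870}{390443}} = 1471548 \cdot \frac{390443}{1523111105870} = \frac{287277807882}{761555552935}$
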